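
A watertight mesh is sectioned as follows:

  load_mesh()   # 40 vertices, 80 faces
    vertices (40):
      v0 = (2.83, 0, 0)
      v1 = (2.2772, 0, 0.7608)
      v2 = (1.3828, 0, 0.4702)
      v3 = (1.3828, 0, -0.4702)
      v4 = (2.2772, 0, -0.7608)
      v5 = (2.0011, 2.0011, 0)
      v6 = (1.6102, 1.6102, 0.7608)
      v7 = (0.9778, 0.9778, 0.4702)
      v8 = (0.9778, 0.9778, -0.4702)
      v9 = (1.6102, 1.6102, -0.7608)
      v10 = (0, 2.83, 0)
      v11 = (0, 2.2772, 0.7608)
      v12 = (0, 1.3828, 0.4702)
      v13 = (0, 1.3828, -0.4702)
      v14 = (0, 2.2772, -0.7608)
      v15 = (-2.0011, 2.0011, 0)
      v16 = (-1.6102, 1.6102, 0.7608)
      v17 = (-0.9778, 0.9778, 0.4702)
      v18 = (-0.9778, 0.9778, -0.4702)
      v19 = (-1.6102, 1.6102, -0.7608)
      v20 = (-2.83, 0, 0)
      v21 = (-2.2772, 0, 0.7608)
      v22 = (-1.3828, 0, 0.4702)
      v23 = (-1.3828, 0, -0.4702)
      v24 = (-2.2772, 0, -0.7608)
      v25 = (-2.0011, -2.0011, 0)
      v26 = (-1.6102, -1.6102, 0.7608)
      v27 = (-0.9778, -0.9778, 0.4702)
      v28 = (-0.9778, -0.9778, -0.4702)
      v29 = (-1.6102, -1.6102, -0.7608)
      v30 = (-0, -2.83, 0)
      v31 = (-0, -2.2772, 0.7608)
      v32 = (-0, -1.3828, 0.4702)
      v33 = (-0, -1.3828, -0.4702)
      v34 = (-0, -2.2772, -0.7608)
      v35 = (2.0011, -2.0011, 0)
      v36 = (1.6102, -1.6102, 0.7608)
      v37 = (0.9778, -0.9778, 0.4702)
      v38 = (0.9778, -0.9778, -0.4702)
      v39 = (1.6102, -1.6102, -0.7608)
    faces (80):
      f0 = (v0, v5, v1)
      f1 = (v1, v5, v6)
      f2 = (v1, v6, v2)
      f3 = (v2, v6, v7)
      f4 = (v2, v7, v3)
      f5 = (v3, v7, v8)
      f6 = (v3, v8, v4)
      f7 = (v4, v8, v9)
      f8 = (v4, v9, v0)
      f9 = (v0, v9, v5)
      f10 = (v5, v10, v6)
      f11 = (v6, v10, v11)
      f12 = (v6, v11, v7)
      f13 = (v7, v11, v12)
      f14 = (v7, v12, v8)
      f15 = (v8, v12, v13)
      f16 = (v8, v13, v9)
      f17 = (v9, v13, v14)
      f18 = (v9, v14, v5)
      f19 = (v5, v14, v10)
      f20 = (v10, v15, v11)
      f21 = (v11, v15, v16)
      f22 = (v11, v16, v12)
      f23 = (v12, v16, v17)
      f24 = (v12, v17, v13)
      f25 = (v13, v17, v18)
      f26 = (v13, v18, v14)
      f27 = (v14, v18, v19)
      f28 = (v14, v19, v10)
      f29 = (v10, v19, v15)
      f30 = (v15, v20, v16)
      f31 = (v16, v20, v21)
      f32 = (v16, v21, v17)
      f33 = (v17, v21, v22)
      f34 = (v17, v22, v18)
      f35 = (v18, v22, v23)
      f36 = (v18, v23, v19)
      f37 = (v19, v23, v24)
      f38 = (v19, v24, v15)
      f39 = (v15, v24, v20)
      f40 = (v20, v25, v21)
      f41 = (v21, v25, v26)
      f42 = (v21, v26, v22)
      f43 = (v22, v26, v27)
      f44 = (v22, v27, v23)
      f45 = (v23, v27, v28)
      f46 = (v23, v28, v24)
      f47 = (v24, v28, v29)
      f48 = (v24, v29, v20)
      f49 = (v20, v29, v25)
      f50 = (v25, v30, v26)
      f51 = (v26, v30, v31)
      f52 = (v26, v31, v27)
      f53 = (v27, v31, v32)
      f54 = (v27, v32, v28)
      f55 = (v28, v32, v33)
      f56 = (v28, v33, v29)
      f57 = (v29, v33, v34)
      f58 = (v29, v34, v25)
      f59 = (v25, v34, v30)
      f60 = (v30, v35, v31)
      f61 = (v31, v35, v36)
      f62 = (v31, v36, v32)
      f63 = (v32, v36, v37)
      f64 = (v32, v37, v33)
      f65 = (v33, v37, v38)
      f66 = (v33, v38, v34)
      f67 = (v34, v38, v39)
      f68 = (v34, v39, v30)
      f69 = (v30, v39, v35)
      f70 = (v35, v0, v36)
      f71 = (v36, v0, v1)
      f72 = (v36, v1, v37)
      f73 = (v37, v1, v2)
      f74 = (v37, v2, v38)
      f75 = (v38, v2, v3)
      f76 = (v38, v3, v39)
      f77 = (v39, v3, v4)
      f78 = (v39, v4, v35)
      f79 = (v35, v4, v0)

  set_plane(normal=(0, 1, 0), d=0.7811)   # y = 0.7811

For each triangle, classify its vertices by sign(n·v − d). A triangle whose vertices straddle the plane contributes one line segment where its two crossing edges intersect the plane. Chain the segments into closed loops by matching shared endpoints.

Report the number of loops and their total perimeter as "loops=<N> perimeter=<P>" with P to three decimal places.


loops=2 perimeter=9.404

Straddling triangles (20 of 80):
  (v0,v5,v1) [-+-] → (2.50645, 0.7811, 0)–(2.16943, 0.7811, 0.463833)  len=0.5733
  (v1,v5,v6) [-++] → (2.16943, 0.7811, 0.463833)–(1.95364, 0.7811, 0.7608)  len=0.3671
  (v1,v6,v2) [-+-] → (1.95364, 0.7811, 0.7608)–(1.49311, 0.7811, 0.611169)  len=0.4842
  (v2,v6,v7) [-++] → (1.49311, 0.7811, 0.611169)–(1.05927, 0.7811, 0.4702)  len=0.4562
  (v2,v7,v3) [-+-] → (1.05927, 0.7811, 0.4702)–(1.05927, 0.7811, 0.281024)  len=0.1892
  (v3,v7,v8) [-++] → (1.05927, 0.7811, 0.281024)–(1.05927, 0.7811, -0.4702)  len=0.7512
  (v3,v8,v4) [-+-] → (1.05927, 0.7811, -0.4702)–(1.23919, 0.7811, -0.528659)  len=0.1892
  (v4,v8,v9) [-++] → (1.23919, 0.7811, -0.528659)–(1.95364, 0.7811, -0.7608)  len=0.7512
  (v4,v9,v0) [-+-] → (1.95364, 0.7811, -0.7608)–(2.23828, 0.7811, -0.36906)  len=0.4842
  (v0,v9,v5) [-++] → (2.23828, 0.7811, -0.36906)–(2.50645, 0.7811, 0)  len=0.4562
  (v15,v20,v16) [+-+] → (-2.50645, 0.7811, 0)–(-2.23828, 0.7811, 0.36906)  len=0.4562
  (v16,v20,v21) [+--] → (-2.23828, 0.7811, 0.36906)–(-1.95364, 0.7811, 0.7608)  len=0.4842
  (v16,v21,v17) [+-+] → (-1.95364, 0.7811, 0.7608)–(-1.23919, 0.7811, 0.528659)  len=0.7512
  (v17,v21,v22) [+--] → (-1.23919, 0.7811, 0.528659)–(-1.05927, 0.7811, 0.4702)  len=0.1892
  (v17,v22,v18) [+-+] → (-1.05927, 0.7811, 0.4702)–(-1.05927, 0.7811, -0.281024)  len=0.7512
  (v18,v22,v23) [+--] → (-1.05927, 0.7811, -0.281024)–(-1.05927, 0.7811, -0.4702)  len=0.1892
  (v18,v23,v19) [+-+] → (-1.05927, 0.7811, -0.4702)–(-1.49311, 0.7811, -0.611169)  len=0.4562
  (v19,v23,v24) [+--] → (-1.49311, 0.7811, -0.611169)–(-1.95364, 0.7811, -0.7608)  len=0.4842
  (v19,v24,v15) [+-+] → (-1.95364, 0.7811, -0.7608)–(-2.16943, 0.7811, -0.463833)  len=0.3671
  (v15,v24,v20) [+--] → (-2.16943, 0.7811, -0.463833)–(-2.50645, 0.7811, 0)  len=0.5733

Chained into 2 loop(s):
  loop 1: 10 segments, perimeter = 4.7021
  loop 2: 10 segments, perimeter = 4.7021
Total perimeter = 9.404


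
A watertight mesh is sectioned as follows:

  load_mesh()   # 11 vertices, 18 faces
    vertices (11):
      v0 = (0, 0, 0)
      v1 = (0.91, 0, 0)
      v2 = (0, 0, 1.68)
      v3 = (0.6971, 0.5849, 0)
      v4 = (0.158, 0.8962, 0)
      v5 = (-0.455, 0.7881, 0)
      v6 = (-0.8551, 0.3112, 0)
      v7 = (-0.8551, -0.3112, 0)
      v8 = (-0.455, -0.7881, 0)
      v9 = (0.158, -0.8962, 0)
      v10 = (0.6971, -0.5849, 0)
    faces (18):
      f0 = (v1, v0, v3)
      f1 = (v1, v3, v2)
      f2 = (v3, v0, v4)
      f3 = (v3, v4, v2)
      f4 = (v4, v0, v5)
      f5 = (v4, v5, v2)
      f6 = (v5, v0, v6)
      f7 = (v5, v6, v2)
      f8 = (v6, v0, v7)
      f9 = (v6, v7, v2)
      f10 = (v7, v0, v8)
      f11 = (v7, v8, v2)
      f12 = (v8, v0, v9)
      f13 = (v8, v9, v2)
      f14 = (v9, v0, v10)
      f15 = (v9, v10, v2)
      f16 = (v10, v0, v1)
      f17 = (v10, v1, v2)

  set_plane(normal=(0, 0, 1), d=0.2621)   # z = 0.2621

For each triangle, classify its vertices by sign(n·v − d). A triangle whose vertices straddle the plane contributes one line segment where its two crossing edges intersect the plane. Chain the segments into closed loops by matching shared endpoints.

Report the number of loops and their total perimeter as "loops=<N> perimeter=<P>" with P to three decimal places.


Straddling triangles (9 of 18):
  (v1,v3,v2) [--+] → (0.588344, 0.493649, 0.2621)–(0.768029, 0, 0.2621)  len=0.5253
  (v3,v4,v2) [--+] → (0.13335, 0.756382, 0.2621)–(0.588344, 0.493649, 0.2621)  len=0.5254
  (v4,v5,v2) [--+] → (-0.384015, 0.665147, 0.2621)–(0.13335, 0.756382, 0.2621)  len=0.5253
  (v5,v6,v2) [--+] → (-0.721694, 0.262649, 0.2621)–(-0.384015, 0.665147, 0.2621)  len=0.5254
  (v6,v7,v2) [--+] → (-0.721694, -0.262649, 0.2621)–(-0.721694, 0.262649, 0.2621)  len=0.5253
  (v7,v8,v2) [--+] → (-0.384015, -0.665147, 0.2621)–(-0.721694, -0.262649, 0.2621)  len=0.5254
  (v8,v9,v2) [--+] → (0.13335, -0.756382, 0.2621)–(-0.384015, -0.665147, 0.2621)  len=0.5253
  (v9,v10,v2) [--+] → (0.588344, -0.493649, 0.2621)–(0.13335, -0.756382, 0.2621)  len=0.5254
  (v10,v1,v2) [--+] → (0.768029, 0, 0.2621)–(0.588344, -0.493649, 0.2621)  len=0.5253

Chained into 1 loop(s):
  loop 1: 9 segments, perimeter = 4.7282
Total perimeter = 4.728

loops=1 perimeter=4.728


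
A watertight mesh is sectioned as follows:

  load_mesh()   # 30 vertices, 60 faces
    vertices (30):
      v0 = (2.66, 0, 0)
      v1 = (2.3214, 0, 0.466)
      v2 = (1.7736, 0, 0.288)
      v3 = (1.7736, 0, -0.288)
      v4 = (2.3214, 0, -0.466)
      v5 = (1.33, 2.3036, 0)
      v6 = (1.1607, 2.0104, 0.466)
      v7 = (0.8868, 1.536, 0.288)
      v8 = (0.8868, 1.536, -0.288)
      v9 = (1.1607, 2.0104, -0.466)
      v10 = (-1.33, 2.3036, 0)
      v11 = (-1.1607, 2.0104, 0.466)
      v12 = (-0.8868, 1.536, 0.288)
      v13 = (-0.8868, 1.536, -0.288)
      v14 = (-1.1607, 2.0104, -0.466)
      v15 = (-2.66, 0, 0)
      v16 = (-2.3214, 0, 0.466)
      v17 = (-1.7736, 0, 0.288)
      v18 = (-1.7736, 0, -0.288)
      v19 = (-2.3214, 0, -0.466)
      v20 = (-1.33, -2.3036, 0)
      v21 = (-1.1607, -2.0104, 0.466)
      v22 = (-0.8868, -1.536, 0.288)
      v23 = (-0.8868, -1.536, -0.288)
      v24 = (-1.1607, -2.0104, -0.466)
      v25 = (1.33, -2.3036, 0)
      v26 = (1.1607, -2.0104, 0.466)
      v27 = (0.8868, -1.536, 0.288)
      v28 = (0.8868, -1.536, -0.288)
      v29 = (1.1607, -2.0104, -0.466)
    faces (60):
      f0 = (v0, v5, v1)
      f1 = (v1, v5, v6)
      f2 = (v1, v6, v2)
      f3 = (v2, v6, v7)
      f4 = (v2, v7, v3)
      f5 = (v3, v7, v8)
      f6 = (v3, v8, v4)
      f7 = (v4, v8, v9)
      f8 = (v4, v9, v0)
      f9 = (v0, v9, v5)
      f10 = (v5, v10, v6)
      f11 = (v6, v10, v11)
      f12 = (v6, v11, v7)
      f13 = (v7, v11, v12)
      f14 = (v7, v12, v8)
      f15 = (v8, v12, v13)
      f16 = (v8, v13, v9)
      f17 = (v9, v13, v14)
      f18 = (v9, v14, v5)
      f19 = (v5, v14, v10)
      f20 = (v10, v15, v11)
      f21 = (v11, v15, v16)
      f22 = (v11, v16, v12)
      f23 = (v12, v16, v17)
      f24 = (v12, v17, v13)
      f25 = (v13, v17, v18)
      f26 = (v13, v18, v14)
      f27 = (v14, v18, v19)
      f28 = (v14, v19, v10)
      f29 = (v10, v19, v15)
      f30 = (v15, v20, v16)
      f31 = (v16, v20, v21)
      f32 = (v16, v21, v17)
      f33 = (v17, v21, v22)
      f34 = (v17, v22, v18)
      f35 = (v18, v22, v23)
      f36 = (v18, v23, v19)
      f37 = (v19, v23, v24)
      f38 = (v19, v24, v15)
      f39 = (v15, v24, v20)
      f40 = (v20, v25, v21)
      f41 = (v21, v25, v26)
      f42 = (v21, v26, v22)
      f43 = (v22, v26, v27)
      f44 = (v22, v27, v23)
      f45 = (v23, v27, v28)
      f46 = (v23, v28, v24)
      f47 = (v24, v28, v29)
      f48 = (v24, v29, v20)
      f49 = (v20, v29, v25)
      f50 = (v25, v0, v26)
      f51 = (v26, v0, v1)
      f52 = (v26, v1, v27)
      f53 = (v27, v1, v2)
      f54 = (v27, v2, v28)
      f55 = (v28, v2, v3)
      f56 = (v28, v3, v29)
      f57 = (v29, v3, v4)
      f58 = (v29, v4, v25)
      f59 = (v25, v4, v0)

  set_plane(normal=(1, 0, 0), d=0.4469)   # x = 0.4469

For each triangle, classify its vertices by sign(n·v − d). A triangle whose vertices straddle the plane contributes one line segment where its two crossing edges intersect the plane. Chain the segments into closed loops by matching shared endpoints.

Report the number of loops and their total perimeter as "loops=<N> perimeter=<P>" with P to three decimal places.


loops=2 perimeter=5.381

Straddling triangles (20 of 60):
  (v5,v10,v6) [+-+] → (0.4469, 2.3036, 0)–(0.4469, 2.09443, 0.332451)  len=0.3928
  (v6,v10,v11) [+--] → (0.4469, 2.09443, 0.332451)–(0.4469, 2.0104, 0.466)  len=0.1578
  (v6,v11,v7) [+-+] → (0.4469, 2.0104, 0.466)–(0.4469, 1.63792, 0.326243)  len=0.3978
  (v7,v11,v12) [+--] → (0.4469, 1.63792, 0.326243)–(0.4469, 1.536, 0.288)  len=0.1089
  (v7,v12,v8) [+-+] → (0.4469, 1.536, 0.288)–(0.4469, 1.536, -0.145137)  len=0.4331
  (v8,v12,v13) [+--] → (0.4469, 1.536, -0.145137)–(0.4469, 1.536, -0.288)  len=0.1429
  (v8,v13,v9) [+-+] → (0.4469, 1.536, -0.288)–(0.4469, 1.84501, -0.403946)  len=0.3301
  (v9,v13,v14) [+--] → (0.4469, 1.84501, -0.403946)–(0.4469, 2.0104, -0.466)  len=0.1766
  (v9,v14,v5) [+-+] → (0.4469, 2.0104, -0.466)–(0.4469, 2.19964, -0.165224)  len=0.3554
  (v5,v14,v10) [+--] → (0.4469, 2.19964, -0.165224)–(0.4469, 2.3036, 0)  len=0.1952
  (v20,v25,v21) [-+-] → (0.4469, -2.3036, 0)–(0.4469, -2.19964, 0.165224)  len=0.1952
  (v21,v25,v26) [-++] → (0.4469, -2.19964, 0.165224)–(0.4469, -2.0104, 0.466)  len=0.3554
  (v21,v26,v22) [-+-] → (0.4469, -2.0104, 0.466)–(0.4469, -1.84501, 0.403946)  len=0.1766
  (v22,v26,v27) [-++] → (0.4469, -1.84501, 0.403946)–(0.4469, -1.536, 0.288)  len=0.3301
  (v22,v27,v23) [-+-] → (0.4469, -1.536, 0.288)–(0.4469, -1.536, 0.145137)  len=0.1429
  (v23,v27,v28) [-++] → (0.4469, -1.536, 0.145137)–(0.4469, -1.536, -0.288)  len=0.4331
  (v23,v28,v24) [-+-] → (0.4469, -1.536, -0.288)–(0.4469, -1.63792, -0.326243)  len=0.1089
  (v24,v28,v29) [-++] → (0.4469, -1.63792, -0.326243)–(0.4469, -2.0104, -0.466)  len=0.3978
  (v24,v29,v20) [-+-] → (0.4469, -2.0104, -0.466)–(0.4469, -2.09443, -0.332451)  len=0.1578
  (v20,v29,v25) [-++] → (0.4469, -2.09443, -0.332451)–(0.4469, -2.3036, 0)  len=0.3928

Chained into 2 loop(s):
  loop 1: 10 segments, perimeter = 2.6905
  loop 2: 10 segments, perimeter = 2.6905
Total perimeter = 5.381


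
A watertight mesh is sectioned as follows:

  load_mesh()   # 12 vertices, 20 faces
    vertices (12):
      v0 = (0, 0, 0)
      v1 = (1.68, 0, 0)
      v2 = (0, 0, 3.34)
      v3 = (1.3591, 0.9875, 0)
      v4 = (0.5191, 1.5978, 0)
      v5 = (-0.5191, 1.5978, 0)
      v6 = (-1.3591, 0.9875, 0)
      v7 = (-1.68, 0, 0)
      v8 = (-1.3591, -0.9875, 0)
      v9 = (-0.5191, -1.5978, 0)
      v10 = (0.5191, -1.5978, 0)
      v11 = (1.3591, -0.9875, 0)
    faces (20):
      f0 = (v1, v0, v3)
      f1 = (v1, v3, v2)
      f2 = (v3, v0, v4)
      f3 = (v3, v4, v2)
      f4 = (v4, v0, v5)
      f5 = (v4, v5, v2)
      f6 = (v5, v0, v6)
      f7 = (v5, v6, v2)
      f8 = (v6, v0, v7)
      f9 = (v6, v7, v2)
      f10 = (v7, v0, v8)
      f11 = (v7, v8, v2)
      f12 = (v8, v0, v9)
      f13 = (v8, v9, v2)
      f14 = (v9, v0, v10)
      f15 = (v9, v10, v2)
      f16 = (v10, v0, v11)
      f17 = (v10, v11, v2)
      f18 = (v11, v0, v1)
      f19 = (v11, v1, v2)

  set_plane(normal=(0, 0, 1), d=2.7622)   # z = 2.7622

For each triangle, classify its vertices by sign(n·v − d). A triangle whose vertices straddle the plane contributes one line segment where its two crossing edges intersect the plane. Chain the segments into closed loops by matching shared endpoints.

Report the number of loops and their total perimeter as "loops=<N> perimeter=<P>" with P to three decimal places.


loops=1 perimeter=1.796

Straddling triangles (10 of 20):
  (v1,v3,v2) [--+] → (0.235116, 0.170832, 2.7622)–(0.29063, 0, 2.7622)  len=0.1796
  (v3,v4,v2) [--+] → (0.0898012, 0.27641, 2.7622)–(0.235116, 0.170832, 2.7622)  len=0.1796
  (v4,v5,v2) [--+] → (-0.0898012, 0.27641, 2.7622)–(0.0898012, 0.27641, 2.7622)  len=0.1796
  (v5,v6,v2) [--+] → (-0.235116, 0.170832, 2.7622)–(-0.0898012, 0.27641, 2.7622)  len=0.1796
  (v6,v7,v2) [--+] → (-0.29063, 0, 2.7622)–(-0.235116, 0.170832, 2.7622)  len=0.1796
  (v7,v8,v2) [--+] → (-0.235116, -0.170832, 2.7622)–(-0.29063, 0, 2.7622)  len=0.1796
  (v8,v9,v2) [--+] → (-0.0898012, -0.27641, 2.7622)–(-0.235116, -0.170832, 2.7622)  len=0.1796
  (v9,v10,v2) [--+] → (0.0898012, -0.27641, 2.7622)–(-0.0898012, -0.27641, 2.7622)  len=0.1796
  (v10,v11,v2) [--+] → (0.235116, -0.170832, 2.7622)–(0.0898012, -0.27641, 2.7622)  len=0.1796
  (v11,v1,v2) [--+] → (0.29063, 0, 2.7622)–(0.235116, -0.170832, 2.7622)  len=0.1796

Chained into 1 loop(s):
  loop 1: 10 segments, perimeter = 1.7962
Total perimeter = 1.796


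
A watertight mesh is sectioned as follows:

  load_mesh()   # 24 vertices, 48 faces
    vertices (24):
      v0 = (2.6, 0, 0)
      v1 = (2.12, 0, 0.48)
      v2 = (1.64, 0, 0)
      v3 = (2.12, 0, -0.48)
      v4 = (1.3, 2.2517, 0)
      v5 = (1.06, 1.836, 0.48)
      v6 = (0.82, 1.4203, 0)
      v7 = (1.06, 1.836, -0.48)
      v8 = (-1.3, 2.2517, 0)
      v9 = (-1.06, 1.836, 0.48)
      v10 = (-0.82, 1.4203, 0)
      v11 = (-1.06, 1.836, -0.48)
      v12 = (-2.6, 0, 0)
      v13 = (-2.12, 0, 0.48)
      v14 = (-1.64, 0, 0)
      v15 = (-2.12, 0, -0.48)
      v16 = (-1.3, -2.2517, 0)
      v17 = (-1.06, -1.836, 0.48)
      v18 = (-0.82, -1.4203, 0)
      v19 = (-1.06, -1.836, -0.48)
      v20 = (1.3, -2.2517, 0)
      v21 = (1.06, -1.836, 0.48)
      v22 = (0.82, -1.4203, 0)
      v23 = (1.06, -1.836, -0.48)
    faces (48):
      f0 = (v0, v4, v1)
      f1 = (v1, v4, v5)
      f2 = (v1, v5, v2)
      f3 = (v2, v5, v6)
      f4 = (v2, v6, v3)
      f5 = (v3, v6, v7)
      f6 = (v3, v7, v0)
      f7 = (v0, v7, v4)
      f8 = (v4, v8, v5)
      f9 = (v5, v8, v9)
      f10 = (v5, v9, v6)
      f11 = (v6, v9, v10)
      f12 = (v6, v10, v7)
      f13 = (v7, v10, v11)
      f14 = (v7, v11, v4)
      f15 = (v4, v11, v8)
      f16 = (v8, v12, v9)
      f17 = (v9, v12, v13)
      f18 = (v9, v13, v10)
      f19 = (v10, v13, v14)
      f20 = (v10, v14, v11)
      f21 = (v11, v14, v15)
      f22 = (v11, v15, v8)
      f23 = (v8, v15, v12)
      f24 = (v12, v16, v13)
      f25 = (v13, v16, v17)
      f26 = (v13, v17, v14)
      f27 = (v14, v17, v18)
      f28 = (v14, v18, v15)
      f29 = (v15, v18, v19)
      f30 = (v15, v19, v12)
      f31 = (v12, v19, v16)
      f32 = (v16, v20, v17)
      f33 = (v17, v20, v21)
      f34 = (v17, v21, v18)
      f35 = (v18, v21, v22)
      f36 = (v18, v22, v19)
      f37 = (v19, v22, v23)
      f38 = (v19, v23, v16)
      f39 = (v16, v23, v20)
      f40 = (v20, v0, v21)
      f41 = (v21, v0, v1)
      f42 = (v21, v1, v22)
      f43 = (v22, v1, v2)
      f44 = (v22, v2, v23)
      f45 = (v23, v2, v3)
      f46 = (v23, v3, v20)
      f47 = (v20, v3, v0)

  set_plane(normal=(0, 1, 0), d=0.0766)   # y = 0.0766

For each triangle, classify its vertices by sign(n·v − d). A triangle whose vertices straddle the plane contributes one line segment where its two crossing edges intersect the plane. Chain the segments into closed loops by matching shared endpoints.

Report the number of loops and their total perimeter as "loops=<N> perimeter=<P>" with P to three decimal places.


loops=2 perimeter=5.431

Straddling triangles (16 of 48):
  (v0,v4,v1) [-+-] → (2.55578, 0.0766, 0)–(2.0921, 0.0766, 0.463671)  len=0.6557
  (v1,v4,v5) [-++] → (2.0921, 0.0766, 0.463671)–(2.07578, 0.0766, 0.48)  len=0.0231
  (v1,v5,v2) [-+-] → (2.07578, 0.0766, 0.48)–(1.6158, 0.0766, 0.0200261)  len=0.6505
  (v2,v5,v6) [-++] → (1.6158, 0.0766, 0.0200261)–(1.59578, 0.0766, 0)  len=0.0283
  (v2,v6,v3) [-+-] → (1.59578, 0.0766, 0)–(2.04989, 0.0766, -0.454113)  len=0.6422
  (v3,v6,v7) [-++] → (2.04989, 0.0766, -0.454113)–(2.07578, 0.0766, -0.48)  len=0.0366
  (v3,v7,v0) [-+-] → (2.07578, 0.0766, -0.48)–(2.53575, 0.0766, -0.0200261)  len=0.6505
  (v0,v7,v4) [-++] → (2.53575, 0.0766, -0.0200261)–(2.55578, 0.0766, 0)  len=0.0283
  (v8,v12,v9) [+-+] → (-2.55578, 0.0766, 0)–(-2.53575, 0.0766, 0.0200261)  len=0.0283
  (v9,v12,v13) [+--] → (-2.53575, 0.0766, 0.0200261)–(-2.07578, 0.0766, 0.48)  len=0.6505
  (v9,v13,v10) [+-+] → (-2.07578, 0.0766, 0.48)–(-2.04989, 0.0766, 0.454113)  len=0.0366
  (v10,v13,v14) [+--] → (-2.04989, 0.0766, 0.454113)–(-1.59578, 0.0766, 0)  len=0.6422
  (v10,v14,v11) [+-+] → (-1.59578, 0.0766, 0)–(-1.6158, 0.0766, -0.0200261)  len=0.0283
  (v11,v14,v15) [+--] → (-1.6158, 0.0766, -0.0200261)–(-2.07578, 0.0766, -0.48)  len=0.6505
  (v11,v15,v8) [+-+] → (-2.07578, 0.0766, -0.48)–(-2.0921, 0.0766, -0.463671)  len=0.0231
  (v8,v15,v12) [+--] → (-2.0921, 0.0766, -0.463671)–(-2.55578, 0.0766, 0)  len=0.6557

Chained into 2 loop(s):
  loop 1: 8 segments, perimeter = 2.7153
  loop 2: 8 segments, perimeter = 2.7153
Total perimeter = 5.431


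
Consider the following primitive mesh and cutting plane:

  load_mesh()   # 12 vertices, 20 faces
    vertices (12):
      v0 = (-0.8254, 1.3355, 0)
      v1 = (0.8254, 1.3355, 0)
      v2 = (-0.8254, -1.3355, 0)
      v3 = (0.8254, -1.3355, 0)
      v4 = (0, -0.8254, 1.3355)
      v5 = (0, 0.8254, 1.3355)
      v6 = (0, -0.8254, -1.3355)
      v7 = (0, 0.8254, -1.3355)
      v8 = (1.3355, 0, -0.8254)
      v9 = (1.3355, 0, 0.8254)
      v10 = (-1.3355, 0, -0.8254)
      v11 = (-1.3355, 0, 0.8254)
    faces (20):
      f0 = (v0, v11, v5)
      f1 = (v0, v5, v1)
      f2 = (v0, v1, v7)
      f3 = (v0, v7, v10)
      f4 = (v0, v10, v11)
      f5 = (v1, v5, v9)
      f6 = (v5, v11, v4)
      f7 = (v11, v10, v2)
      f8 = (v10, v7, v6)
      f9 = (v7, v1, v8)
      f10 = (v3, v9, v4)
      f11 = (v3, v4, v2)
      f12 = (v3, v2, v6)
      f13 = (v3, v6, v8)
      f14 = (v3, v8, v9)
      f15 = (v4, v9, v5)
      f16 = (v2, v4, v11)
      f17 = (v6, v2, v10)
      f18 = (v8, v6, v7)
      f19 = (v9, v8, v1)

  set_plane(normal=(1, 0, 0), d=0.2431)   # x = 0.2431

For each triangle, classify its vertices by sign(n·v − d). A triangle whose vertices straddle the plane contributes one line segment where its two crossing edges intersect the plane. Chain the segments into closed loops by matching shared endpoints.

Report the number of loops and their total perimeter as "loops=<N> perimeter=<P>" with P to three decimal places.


Straddling triangles (10 of 20):
  (v0,v5,v1) [--+] → (0.2431, 0.975637, 0.942163)–(0.2431, 1.3355, 0)  len=1.0086
  (v0,v1,v7) [-+-] → (0.2431, 1.3355, 0)–(0.2431, 0.975637, -0.942163)  len=1.0086
  (v1,v5,v9) [+-+] → (0.2431, 0.975637, 0.942163)–(0.2431, 0.675153, 1.24265)  len=0.4249
  (v7,v1,v8) [-++] → (0.2431, 0.975637, -0.942163)–(0.2431, 0.675153, -1.24265)  len=0.4249
  (v3,v9,v4) [++-] → (0.2431, -0.675153, 1.24265)–(0.2431, -0.975637, 0.942163)  len=0.4249
  (v3,v4,v2) [+--] → (0.2431, -0.975637, 0.942163)–(0.2431, -1.3355, 0)  len=1.0086
  (v3,v2,v6) [+--] → (0.2431, -1.3355, 0)–(0.2431, -0.975637, -0.942163)  len=1.0086
  (v3,v6,v8) [+-+] → (0.2431, -0.975637, -0.942163)–(0.2431, -0.675153, -1.24265)  len=0.4249
  (v4,v9,v5) [-+-] → (0.2431, -0.675153, 1.24265)–(0.2431, 0.675153, 1.24265)  len=1.3503
  (v8,v6,v7) [+--] → (0.2431, -0.675153, -1.24265)–(0.2431, 0.675153, -1.24265)  len=1.3503

Chained into 1 loop(s):
  loop 1: 10 segments, perimeter = 8.4346
Total perimeter = 8.435

loops=1 perimeter=8.435


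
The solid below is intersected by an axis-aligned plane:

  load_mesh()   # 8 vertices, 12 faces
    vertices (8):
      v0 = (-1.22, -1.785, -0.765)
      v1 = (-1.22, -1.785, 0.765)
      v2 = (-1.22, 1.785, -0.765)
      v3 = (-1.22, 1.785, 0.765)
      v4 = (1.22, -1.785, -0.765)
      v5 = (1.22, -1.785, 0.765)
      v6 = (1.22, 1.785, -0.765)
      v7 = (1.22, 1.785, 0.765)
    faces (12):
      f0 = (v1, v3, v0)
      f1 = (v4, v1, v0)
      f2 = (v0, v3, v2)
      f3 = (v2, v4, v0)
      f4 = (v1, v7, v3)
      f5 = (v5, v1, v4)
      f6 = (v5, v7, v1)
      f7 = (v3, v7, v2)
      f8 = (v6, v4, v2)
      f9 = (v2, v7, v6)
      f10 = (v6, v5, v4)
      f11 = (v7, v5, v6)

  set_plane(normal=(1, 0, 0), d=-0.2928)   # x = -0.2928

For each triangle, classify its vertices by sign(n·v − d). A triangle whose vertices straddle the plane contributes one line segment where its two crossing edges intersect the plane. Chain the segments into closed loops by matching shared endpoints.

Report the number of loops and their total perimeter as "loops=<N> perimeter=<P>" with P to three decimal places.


loops=1 perimeter=10.200

Straddling triangles (8 of 12):
  (v4,v1,v0) [+--] → (-0.2928, -1.785, 0.1836)–(-0.2928, -1.785, -0.765)  len=0.9486
  (v2,v4,v0) [-+-] → (-0.2928, 0.4284, -0.765)–(-0.2928, -1.785, -0.765)  len=2.2134
  (v1,v7,v3) [-+-] → (-0.2928, -0.4284, 0.765)–(-0.2928, 1.785, 0.765)  len=2.2134
  (v5,v1,v4) [+-+] → (-0.2928, -1.785, 0.765)–(-0.2928, -1.785, 0.1836)  len=0.5814
  (v5,v7,v1) [++-] → (-0.2928, -0.4284, 0.765)–(-0.2928, -1.785, 0.765)  len=1.3566
  (v3,v7,v2) [-+-] → (-0.2928, 1.785, 0.765)–(-0.2928, 1.785, -0.1836)  len=0.9486
  (v6,v4,v2) [++-] → (-0.2928, 0.4284, -0.765)–(-0.2928, 1.785, -0.765)  len=1.3566
  (v2,v7,v6) [-++] → (-0.2928, 1.785, -0.1836)–(-0.2928, 1.785, -0.765)  len=0.5814

Chained into 1 loop(s):
  loop 1: 8 segments, perimeter = 10.2000
Total perimeter = 10.200


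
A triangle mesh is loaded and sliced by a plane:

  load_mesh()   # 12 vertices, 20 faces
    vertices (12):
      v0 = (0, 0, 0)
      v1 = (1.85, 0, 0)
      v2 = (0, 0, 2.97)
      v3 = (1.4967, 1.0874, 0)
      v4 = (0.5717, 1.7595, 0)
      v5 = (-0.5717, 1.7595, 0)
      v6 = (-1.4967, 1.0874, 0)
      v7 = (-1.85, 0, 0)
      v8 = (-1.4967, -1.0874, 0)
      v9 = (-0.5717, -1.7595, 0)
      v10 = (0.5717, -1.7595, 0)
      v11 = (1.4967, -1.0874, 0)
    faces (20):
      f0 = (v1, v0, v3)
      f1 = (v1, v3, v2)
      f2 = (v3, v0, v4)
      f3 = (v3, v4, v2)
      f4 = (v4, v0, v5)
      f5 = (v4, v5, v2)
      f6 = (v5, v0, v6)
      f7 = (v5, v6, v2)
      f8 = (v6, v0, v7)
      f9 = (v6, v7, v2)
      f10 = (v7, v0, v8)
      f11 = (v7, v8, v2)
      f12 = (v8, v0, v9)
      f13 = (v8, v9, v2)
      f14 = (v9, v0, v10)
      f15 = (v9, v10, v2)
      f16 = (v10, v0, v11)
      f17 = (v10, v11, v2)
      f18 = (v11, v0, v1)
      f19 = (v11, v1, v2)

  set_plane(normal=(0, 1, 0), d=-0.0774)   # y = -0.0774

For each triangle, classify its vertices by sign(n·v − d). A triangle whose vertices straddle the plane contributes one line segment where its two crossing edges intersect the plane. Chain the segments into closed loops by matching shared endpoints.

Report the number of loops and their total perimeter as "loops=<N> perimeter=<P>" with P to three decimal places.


loops=1 perimeter=10.429

Straddling triangles (10 of 20):
  (v7,v0,v8) [++-] → (-0.106534, -0.0774, 0)–(-1.82485, -0.0774, 0)  len=1.7183
  (v7,v8,v2) [+-+] → (-1.82485, -0.0774, 0)–(-0.106534, -0.0774, 2.7586)  len=3.2500
  (v8,v0,v9) [-+-] → (-0.106534, -0.0774, 0)–(-0.025149, -0.0774, 0)  len=0.0814
  (v8,v9,v2) [--+] → (-0.025149, -0.0774, 2.83935)–(-0.106534, -0.0774, 2.7586)  len=0.1146
  (v9,v0,v10) [-+-] → (-0.025149, -0.0774, 0)–(0.025149, -0.0774, 0)  len=0.0503
  (v9,v10,v2) [--+] → (0.025149, -0.0774, 2.83935)–(-0.025149, -0.0774, 2.83935)  len=0.0503
  (v10,v0,v11) [-+-] → (0.025149, -0.0774, 0)–(0.106534, -0.0774, 0)  len=0.0814
  (v10,v11,v2) [--+] → (0.106534, -0.0774, 2.7586)–(0.025149, -0.0774, 2.83935)  len=0.1146
  (v11,v0,v1) [-++] → (0.106534, -0.0774, 0)–(1.82485, -0.0774, 0)  len=1.7183
  (v11,v1,v2) [-++] → (1.82485, -0.0774, 0)–(0.106534, -0.0774, 2.7586)  len=3.2500

Chained into 1 loop(s):
  loop 1: 10 segments, perimeter = 10.4293
Total perimeter = 10.429


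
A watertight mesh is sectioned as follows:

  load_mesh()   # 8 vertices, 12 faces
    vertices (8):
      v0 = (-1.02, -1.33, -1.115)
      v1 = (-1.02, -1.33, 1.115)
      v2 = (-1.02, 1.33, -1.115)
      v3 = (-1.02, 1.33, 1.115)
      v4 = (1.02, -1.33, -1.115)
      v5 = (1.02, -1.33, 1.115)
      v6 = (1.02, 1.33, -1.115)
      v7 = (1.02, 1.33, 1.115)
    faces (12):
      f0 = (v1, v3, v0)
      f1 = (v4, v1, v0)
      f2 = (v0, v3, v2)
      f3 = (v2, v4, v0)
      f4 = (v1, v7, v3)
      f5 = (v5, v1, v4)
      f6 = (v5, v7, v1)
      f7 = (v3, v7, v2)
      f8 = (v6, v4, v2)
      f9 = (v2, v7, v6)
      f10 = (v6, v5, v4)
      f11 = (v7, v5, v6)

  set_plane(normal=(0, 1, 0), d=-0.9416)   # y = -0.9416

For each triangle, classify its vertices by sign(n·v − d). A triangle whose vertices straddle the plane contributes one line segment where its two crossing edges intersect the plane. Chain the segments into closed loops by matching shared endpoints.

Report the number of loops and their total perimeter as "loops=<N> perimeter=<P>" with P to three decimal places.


loops=1 perimeter=8.540

Straddling triangles (8 of 12):
  (v1,v3,v0) [-+-] → (-1.02, -0.9416, 1.115)–(-1.02, -0.9416, -0.789386)  len=1.9044
  (v0,v3,v2) [-++] → (-1.02, -0.9416, -0.789386)–(-1.02, -0.9416, -1.115)  len=0.3256
  (v2,v4,v0) [+--] → (0.722129, -0.9416, -1.115)–(-1.02, -0.9416, -1.115)  len=1.7421
  (v1,v7,v3) [-++] → (-0.722129, -0.9416, 1.115)–(-1.02, -0.9416, 1.115)  len=0.2979
  (v5,v7,v1) [-+-] → (1.02, -0.9416, 1.115)–(-0.722129, -0.9416, 1.115)  len=1.7421
  (v6,v4,v2) [+-+] → (1.02, -0.9416, -1.115)–(0.722129, -0.9416, -1.115)  len=0.2979
  (v6,v5,v4) [+--] → (1.02, -0.9416, 0.789386)–(1.02, -0.9416, -1.115)  len=1.9044
  (v7,v5,v6) [+-+] → (1.02, -0.9416, 1.115)–(1.02, -0.9416, 0.789386)  len=0.3256

Chained into 1 loop(s):
  loop 1: 8 segments, perimeter = 8.5400
Total perimeter = 8.540


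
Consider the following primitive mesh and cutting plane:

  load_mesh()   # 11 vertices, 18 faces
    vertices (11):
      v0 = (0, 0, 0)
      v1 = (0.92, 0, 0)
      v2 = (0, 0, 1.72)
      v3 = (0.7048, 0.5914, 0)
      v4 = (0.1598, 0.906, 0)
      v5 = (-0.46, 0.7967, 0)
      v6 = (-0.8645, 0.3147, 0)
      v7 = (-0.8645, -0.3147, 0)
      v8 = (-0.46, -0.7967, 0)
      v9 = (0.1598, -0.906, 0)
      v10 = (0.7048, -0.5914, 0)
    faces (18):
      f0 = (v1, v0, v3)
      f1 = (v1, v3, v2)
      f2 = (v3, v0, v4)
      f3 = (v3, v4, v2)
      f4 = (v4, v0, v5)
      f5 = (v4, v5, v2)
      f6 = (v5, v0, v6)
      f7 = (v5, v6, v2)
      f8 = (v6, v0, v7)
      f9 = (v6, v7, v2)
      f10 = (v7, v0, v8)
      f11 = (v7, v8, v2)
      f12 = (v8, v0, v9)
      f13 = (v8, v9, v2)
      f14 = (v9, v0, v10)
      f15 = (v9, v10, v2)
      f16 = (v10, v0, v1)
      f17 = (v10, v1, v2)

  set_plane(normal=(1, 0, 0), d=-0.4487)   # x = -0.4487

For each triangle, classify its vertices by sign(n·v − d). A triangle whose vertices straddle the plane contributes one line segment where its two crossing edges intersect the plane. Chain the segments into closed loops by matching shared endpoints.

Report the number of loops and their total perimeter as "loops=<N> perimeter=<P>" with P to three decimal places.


loops=1 perimeter=4.012

Straddling triangles (10 of 18):
  (v4,v0,v5) [++-] → (-0.4487, 0.777129, 0)–(-0.4487, 0.798693, 0)  len=0.0216
  (v4,v5,v2) [+-+] → (-0.4487, 0.798693, 0)–(-0.4487, 0.777129, 0.0422522)  len=0.0474
  (v5,v0,v6) [-+-] → (-0.4487, 0.777129, 0)–(-0.4487, 0.163338, 0)  len=0.6138
  (v5,v6,v2) [--+] → (-0.4487, 0.163338, 0.827271)–(-0.4487, 0.777129, 0.0422522)  len=0.9965
  (v6,v0,v7) [-+-] → (-0.4487, 0.163338, 0)–(-0.4487, -0.163338, 0)  len=0.3267
  (v6,v7,v2) [--+] → (-0.4487, -0.163338, 0.827271)–(-0.4487, 0.163338, 0.827271)  len=0.3267
  (v7,v0,v8) [-+-] → (-0.4487, -0.163338, 0)–(-0.4487, -0.777129, 0)  len=0.6138
  (v7,v8,v2) [--+] → (-0.4487, -0.777129, 0.0422522)–(-0.4487, -0.163338, 0.827271)  len=0.9965
  (v8,v0,v9) [-++] → (-0.4487, -0.777129, 0)–(-0.4487, -0.798693, 0)  len=0.0216
  (v8,v9,v2) [-++] → (-0.4487, -0.798693, 0)–(-0.4487, -0.777129, 0.0422522)  len=0.0474

Chained into 1 loop(s):
  loop 1: 10 segments, perimeter = 4.0119
Total perimeter = 4.012


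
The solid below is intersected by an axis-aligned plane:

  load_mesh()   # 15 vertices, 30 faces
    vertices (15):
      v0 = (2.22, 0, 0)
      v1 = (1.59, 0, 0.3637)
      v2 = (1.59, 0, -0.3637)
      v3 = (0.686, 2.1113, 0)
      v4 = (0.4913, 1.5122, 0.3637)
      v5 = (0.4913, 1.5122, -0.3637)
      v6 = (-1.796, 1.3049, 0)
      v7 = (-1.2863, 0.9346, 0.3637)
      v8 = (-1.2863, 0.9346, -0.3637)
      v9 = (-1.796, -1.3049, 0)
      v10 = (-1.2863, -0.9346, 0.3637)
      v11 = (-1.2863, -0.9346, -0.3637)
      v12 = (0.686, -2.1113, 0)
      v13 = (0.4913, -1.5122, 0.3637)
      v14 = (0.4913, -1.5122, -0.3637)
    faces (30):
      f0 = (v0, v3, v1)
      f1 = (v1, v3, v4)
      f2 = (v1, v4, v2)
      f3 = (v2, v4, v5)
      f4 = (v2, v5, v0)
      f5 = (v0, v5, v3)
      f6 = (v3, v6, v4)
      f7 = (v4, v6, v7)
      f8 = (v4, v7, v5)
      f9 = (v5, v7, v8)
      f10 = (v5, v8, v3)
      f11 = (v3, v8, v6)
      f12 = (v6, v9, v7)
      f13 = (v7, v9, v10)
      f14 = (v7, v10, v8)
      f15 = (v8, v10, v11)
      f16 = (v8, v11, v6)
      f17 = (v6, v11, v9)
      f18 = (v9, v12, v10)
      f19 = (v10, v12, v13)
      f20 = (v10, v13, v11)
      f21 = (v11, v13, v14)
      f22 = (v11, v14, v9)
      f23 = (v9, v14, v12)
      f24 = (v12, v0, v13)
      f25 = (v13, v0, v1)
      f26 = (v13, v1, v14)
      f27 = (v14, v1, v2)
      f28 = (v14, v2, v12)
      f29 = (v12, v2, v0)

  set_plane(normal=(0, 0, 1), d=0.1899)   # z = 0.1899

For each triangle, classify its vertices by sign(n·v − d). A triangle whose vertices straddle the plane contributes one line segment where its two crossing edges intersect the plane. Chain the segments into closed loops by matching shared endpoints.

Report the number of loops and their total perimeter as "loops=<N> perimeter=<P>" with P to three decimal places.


Straddling triangles (20 of 30):
  (v0,v3,v1) [--+] → (1.15801, 1.00892, 0.1899)–(1.89106, 0, 0.1899)  len=1.2471
  (v1,v3,v4) [+-+] → (1.15801, 1.00892, 0.1899)–(0.584341, 1.79849, 0.1899)  len=0.9760
  (v1,v4,v2) [++-] → (0.753816, 1.15089, 0.1899)–(1.59, 0, 0.1899)  len=1.4226
  (v2,v4,v5) [-+-] → (0.753816, 1.15089, 0.1899)–(0.4913, 1.5122, 0.1899)  len=0.4466
  (v3,v6,v4) [--+] → (-0.601724, 1.41314, 0.1899)–(0.584341, 1.79849, 0.1899)  len=1.2471
  (v4,v6,v7) [+-+] → (-0.601724, 1.41314, 0.1899)–(-1.52987, 1.11155, 0.1899)  len=0.9759
  (v4,v7,v5) [++-] → (-0.861572, 1.07261, 0.1899)–(0.4913, 1.5122, 0.1899)  len=1.4225
  (v5,v7,v8) [-+-] → (-0.861572, 1.07261, 0.1899)–(-1.2863, 0.9346, 0.1899)  len=0.4466
  (v6,v9,v7) [--+] → (-1.52987, -0.135582, 0.1899)–(-1.52987, 1.11155, 0.1899)  len=1.2471
  (v7,v9,v10) [+-+] → (-1.52987, -0.135582, 0.1899)–(-1.52987, -1.11155, 0.1899)  len=0.9760
  (v7,v10,v8) [++-] → (-1.2863, -0.487986, 0.1899)–(-1.2863, 0.9346, 0.1899)  len=1.4226
  (v8,v10,v11) [-+-] → (-1.2863, -0.487986, 0.1899)–(-1.2863, -0.9346, 0.1899)  len=0.4466
  (v9,v12,v10) [--+] → (-0.343804, -1.49691, 0.1899)–(-1.52987, -1.11155, 0.1899)  len=1.2471
  (v10,v12,v13) [+-+] → (-0.343804, -1.49691, 0.1899)–(0.584341, -1.79849, 0.1899)  len=0.9759
  (v10,v13,v11) [++-] → (0.0665724, -1.37419, 0.1899)–(-1.2863, -0.9346, 0.1899)  len=1.4225
  (v11,v13,v14) [-+-] → (0.0665724, -1.37419, 0.1899)–(0.4913, -1.5122, 0.1899)  len=0.4466
  (v12,v0,v13) [--+] → (1.31739, -0.78957, 0.1899)–(0.584341, -1.79849, 0.1899)  len=1.2471
  (v13,v0,v1) [+-+] → (1.31739, -0.78957, 0.1899)–(1.89106, 0, 0.1899)  len=0.9760
  (v13,v1,v14) [++-] → (1.32748, -0.361315, 0.1899)–(0.4913, -1.5122, 0.1899)  len=1.4226
  (v14,v1,v2) [-+-] → (1.32748, -0.361315, 0.1899)–(1.59, 0, 0.1899)  len=0.4466

Chained into 2 loop(s):
  loop 1: 10 segments, perimeter = 11.1153
  loop 2: 10 segments, perimeter = 9.3458
Total perimeter = 20.461

loops=2 perimeter=20.461


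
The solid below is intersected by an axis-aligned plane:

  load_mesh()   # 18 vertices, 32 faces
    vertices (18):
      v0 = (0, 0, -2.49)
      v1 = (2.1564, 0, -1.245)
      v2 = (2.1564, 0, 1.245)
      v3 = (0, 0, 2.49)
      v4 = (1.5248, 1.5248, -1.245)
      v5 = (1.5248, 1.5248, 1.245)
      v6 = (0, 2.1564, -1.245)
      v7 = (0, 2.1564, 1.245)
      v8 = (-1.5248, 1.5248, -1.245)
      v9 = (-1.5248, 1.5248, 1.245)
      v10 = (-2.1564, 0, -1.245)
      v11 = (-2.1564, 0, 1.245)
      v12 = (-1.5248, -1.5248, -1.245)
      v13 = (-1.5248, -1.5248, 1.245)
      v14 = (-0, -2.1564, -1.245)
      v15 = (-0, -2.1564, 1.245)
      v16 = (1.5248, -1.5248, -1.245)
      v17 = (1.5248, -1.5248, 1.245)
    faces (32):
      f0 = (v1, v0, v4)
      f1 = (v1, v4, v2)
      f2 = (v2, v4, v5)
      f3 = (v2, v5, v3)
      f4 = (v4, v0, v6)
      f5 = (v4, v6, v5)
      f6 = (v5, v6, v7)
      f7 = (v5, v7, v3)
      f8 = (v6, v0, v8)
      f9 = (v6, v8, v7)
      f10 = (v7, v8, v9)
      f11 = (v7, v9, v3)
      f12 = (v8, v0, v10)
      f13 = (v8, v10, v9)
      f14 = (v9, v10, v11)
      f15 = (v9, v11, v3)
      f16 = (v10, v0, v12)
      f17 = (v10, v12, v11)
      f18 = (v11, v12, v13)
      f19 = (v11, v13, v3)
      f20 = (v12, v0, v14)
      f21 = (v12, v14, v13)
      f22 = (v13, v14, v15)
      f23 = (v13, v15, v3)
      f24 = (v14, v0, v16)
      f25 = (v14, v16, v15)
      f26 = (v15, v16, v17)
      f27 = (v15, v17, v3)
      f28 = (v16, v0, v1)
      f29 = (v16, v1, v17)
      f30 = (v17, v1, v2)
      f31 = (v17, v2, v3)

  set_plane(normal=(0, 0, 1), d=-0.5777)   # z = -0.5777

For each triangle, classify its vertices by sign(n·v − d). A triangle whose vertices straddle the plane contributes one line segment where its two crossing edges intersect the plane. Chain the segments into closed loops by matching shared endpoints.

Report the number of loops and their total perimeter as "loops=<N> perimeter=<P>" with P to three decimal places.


Straddling triangles (16 of 32):
  (v1,v4,v2) [--+] → (1.69406, 1.11617, -0.5777)–(2.1564, 0, -0.5777)  len=1.2081
  (v2,v4,v5) [+-+] → (1.69406, 1.11617, -0.5777)–(1.5248, 1.5248, -0.5777)  len=0.4423
  (v4,v6,v5) [--+] → (0.408634, 1.98714, -0.5777)–(1.5248, 1.5248, -0.5777)  len=1.2081
  (v5,v6,v7) [+-+] → (0.408634, 1.98714, -0.5777)–(0, 2.1564, -0.5777)  len=0.4423
  (v6,v8,v7) [--+] → (-1.11617, 1.69406, -0.5777)–(0, 2.1564, -0.5777)  len=1.2081
  (v7,v8,v9) [+-+] → (-1.11617, 1.69406, -0.5777)–(-1.5248, 1.5248, -0.5777)  len=0.4423
  (v8,v10,v9) [--+] → (-1.98714, 0.408634, -0.5777)–(-1.5248, 1.5248, -0.5777)  len=1.2081
  (v9,v10,v11) [+-+] → (-1.98714, 0.408634, -0.5777)–(-2.1564, 0, -0.5777)  len=0.4423
  (v10,v12,v11) [--+] → (-1.69406, -1.11617, -0.5777)–(-2.1564, 0, -0.5777)  len=1.2081
  (v11,v12,v13) [+-+] → (-1.69406, -1.11617, -0.5777)–(-1.5248, -1.5248, -0.5777)  len=0.4423
  (v12,v14,v13) [--+] → (-0.408634, -1.98714, -0.5777)–(-1.5248, -1.5248, -0.5777)  len=1.2081
  (v13,v14,v15) [+-+] → (-0.408634, -1.98714, -0.5777)–(0, -2.1564, -0.5777)  len=0.4423
  (v14,v16,v15) [--+] → (1.11617, -1.69406, -0.5777)–(0, -2.1564, -0.5777)  len=1.2081
  (v15,v16,v17) [+-+] → (1.11617, -1.69406, -0.5777)–(1.5248, -1.5248, -0.5777)  len=0.4423
  (v16,v1,v17) [--+] → (1.98714, -0.408634, -0.5777)–(1.5248, -1.5248, -0.5777)  len=1.2081
  (v17,v1,v2) [+-+] → (1.98714, -0.408634, -0.5777)–(2.1564, 0, -0.5777)  len=0.4423

Chained into 1 loop(s):
  loop 1: 16 segments, perimeter = 13.2035
Total perimeter = 13.203

loops=1 perimeter=13.203


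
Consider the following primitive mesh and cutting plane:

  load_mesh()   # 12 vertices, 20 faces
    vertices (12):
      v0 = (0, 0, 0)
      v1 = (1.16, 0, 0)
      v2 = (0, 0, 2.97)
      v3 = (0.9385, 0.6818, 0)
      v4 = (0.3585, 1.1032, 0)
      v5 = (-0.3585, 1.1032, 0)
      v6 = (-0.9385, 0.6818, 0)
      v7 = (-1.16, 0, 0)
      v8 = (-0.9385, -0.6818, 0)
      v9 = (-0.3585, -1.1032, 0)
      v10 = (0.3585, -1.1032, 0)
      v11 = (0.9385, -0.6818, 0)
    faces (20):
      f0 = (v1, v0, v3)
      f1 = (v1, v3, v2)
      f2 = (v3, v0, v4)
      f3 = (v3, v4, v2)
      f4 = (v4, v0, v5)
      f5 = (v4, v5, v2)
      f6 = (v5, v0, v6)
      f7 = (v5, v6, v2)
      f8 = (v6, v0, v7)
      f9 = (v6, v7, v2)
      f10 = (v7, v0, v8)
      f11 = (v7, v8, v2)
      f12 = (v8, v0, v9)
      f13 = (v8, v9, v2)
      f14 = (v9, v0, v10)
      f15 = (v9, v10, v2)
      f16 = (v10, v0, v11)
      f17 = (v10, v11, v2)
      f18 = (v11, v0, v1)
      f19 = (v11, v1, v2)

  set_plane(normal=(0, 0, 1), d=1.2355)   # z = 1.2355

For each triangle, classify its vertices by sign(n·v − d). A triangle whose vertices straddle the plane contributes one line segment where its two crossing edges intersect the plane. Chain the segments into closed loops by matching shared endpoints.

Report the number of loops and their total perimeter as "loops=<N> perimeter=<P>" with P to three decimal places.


Straddling triangles (10 of 20):
  (v1,v3,v2) [--+] → (0.54809, 0.398176, 1.2355)–(0.677448, 0, 1.2355)  len=0.4187
  (v3,v4,v2) [--+] → (0.209366, 0.644276, 1.2355)–(0.54809, 0.398176, 1.2355)  len=0.4187
  (v4,v5,v2) [--+] → (-0.209366, 0.644276, 1.2355)–(0.209366, 0.644276, 1.2355)  len=0.4187
  (v5,v6,v2) [--+] → (-0.54809, 0.398176, 1.2355)–(-0.209366, 0.644276, 1.2355)  len=0.4187
  (v6,v7,v2) [--+] → (-0.677448, 0, 1.2355)–(-0.54809, 0.398176, 1.2355)  len=0.4187
  (v7,v8,v2) [--+] → (-0.54809, -0.398176, 1.2355)–(-0.677448, 0, 1.2355)  len=0.4187
  (v8,v9,v2) [--+] → (-0.209366, -0.644276, 1.2355)–(-0.54809, -0.398176, 1.2355)  len=0.4187
  (v9,v10,v2) [--+] → (0.209366, -0.644276, 1.2355)–(-0.209366, -0.644276, 1.2355)  len=0.4187
  (v10,v11,v2) [--+] → (0.54809, -0.398176, 1.2355)–(0.209366, -0.644276, 1.2355)  len=0.4187
  (v11,v1,v2) [--+] → (0.677448, 0, 1.2355)–(0.54809, -0.398176, 1.2355)  len=0.4187

Chained into 1 loop(s):
  loop 1: 10 segments, perimeter = 4.1869
Total perimeter = 4.187

loops=1 perimeter=4.187
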